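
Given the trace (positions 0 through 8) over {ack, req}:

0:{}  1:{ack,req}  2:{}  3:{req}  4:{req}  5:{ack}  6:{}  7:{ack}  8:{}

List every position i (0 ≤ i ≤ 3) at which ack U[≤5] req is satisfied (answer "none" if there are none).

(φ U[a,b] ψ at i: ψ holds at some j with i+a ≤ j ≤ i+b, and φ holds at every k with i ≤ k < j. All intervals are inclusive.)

Evaluate at each i in [0,3]:
  i=0: ✗ (lhs fails at k=0 before rhs at j=1)
  i=1: ✓ (rhs at j=1)
  i=2: ✗ (lhs fails at k=2 before rhs at j=3)
  i=3: ✓ (rhs at j=3)

1, 3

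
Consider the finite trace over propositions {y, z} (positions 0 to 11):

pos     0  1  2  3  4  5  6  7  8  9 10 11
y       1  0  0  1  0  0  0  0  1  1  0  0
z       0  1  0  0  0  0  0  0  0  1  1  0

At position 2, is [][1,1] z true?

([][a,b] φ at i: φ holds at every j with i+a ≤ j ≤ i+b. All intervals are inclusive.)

No

Check z at every j in [3,3]:
  j=3: false
Fails at j=3 → formula fails.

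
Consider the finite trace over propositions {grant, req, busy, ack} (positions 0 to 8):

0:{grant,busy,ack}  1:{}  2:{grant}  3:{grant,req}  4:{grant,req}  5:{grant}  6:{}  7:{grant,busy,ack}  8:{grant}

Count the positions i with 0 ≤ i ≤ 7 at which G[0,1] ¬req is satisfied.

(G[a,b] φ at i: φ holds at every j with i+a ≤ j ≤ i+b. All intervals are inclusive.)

5

Evaluate at each i in [0,7]:
  i=0: ✓ (all of [0,1])
  i=1: ✓ (all of [1,2])
  i=2: ✗ (fails at j=3)
  i=3: ✗ (fails at j=3)
  i=4: ✗ (fails at j=4)
  i=5: ✓ (all of [5,6])
  i=6: ✓ (all of [6,7])
  i=7: ✓ (all of [7,8])
Positions where it holds: {0, 1, 5, 6, 7} → 5.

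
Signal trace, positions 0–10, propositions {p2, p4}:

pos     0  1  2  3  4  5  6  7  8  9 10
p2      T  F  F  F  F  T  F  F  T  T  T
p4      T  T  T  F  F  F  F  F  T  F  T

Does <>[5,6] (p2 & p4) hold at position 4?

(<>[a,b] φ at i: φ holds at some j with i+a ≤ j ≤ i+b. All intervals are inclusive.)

Check (p2 & p4) at each j in [9,10]:
  j=9: false
  j=10: true
Found at j=10 → formula holds.

Holds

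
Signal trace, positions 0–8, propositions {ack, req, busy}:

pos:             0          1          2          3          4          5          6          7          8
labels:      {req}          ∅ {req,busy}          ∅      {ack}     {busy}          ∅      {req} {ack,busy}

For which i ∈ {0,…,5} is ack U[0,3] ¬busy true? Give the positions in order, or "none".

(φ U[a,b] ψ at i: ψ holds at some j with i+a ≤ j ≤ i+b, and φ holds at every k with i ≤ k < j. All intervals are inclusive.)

Evaluate at each i in [0,5]:
  i=0: ✓ (rhs at j=0)
  i=1: ✓ (rhs at j=1)
  i=2: ✗ (lhs fails at k=2 before rhs at j=3)
  i=3: ✓ (rhs at j=3)
  i=4: ✓ (rhs at j=4)
  i=5: ✗ (lhs fails at k=5 before rhs at j=6)

0, 1, 3, 4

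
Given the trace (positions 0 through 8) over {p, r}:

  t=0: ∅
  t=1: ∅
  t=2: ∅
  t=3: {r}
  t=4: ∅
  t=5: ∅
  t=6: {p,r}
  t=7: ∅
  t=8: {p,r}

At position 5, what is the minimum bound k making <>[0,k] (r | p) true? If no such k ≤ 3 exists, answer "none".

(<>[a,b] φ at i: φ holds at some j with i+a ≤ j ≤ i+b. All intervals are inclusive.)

1

Scan j = 5,6,… for (r | p):
  j=5: fails
  j=6: holds
First hit at j=6, so smallest k = 6-5 = 1.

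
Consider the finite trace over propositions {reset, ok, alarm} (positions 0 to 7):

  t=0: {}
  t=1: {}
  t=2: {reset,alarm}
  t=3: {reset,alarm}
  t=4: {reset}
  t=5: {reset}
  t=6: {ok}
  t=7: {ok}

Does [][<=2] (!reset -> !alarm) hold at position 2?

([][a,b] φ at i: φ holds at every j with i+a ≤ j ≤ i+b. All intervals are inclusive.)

Check (!reset -> !alarm) at every j in [2,4]:
  j=2: antecedent false → ✓
  j=3: antecedent false → ✓
  j=4: antecedent false → ✓
All positions satisfy it → formula holds.

Holds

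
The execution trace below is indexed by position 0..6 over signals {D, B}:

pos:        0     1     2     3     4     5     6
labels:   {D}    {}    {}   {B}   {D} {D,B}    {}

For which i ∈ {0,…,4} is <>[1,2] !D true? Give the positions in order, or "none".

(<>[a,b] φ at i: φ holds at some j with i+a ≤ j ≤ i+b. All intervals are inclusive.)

0, 1, 2, 4

Evaluate at each i in [0,4]:
  i=0: ✓ (witness j=1)
  i=1: ✓ (witness j=2)
  i=2: ✓ (witness j=3)
  i=3: ✗ (none in [4,5])
  i=4: ✓ (witness j=6)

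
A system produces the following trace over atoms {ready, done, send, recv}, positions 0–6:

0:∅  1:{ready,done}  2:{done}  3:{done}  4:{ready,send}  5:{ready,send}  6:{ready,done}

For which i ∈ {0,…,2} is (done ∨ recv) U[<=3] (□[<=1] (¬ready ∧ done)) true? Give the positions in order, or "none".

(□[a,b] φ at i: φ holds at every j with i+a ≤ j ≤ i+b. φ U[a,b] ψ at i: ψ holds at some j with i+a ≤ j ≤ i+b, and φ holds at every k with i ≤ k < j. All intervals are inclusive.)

1, 2

Evaluate at each i in [0,2]:
  i=0: ✗ (lhs fails at k=0 before rhs at j=2)
  i=1: ✓ (rhs at j=2; lhs holds on [1,1])
  i=2: ✓ (rhs at j=2)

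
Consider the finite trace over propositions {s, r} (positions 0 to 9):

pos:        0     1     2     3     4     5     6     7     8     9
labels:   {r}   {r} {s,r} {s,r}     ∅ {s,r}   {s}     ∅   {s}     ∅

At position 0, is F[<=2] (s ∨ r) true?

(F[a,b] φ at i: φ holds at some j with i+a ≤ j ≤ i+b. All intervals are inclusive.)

Check (s ∨ r) at each j in [0,2]:
  j=0: true
  j=1: true
  j=2: true
Found at j=0 → formula holds.

Yes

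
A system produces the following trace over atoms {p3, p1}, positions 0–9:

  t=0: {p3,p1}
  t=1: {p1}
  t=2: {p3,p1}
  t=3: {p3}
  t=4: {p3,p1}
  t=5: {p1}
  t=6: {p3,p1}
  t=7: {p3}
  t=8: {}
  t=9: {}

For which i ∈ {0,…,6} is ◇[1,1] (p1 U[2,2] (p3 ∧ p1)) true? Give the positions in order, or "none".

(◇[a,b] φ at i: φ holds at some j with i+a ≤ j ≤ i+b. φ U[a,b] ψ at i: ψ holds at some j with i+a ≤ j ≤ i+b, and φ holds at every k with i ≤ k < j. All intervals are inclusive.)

Evaluate at each i in [0,6]:
  i=0: ✗ (none in [1,1])
  i=1: ✗ (none in [2,2])
  i=2: ✗ (none in [3,3])
  i=3: ✓ (witness j=4)
  i=4: ✗ (none in [5,5])
  i=5: ✗ (none in [6,6])
  i=6: ✗ (none in [7,7])

3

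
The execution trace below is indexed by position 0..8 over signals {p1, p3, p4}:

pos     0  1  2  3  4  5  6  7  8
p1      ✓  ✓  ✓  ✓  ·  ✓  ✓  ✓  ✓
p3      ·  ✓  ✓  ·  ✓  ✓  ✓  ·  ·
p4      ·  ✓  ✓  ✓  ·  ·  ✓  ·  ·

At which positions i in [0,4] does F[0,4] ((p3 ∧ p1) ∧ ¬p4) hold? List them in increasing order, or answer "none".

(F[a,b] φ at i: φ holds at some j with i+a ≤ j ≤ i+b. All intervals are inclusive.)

1, 2, 3, 4

Evaluate at each i in [0,4]:
  i=0: ✗ (none in [0,4])
  i=1: ✓ (witness j=5)
  i=2: ✓ (witness j=5)
  i=3: ✓ (witness j=5)
  i=4: ✓ (witness j=5)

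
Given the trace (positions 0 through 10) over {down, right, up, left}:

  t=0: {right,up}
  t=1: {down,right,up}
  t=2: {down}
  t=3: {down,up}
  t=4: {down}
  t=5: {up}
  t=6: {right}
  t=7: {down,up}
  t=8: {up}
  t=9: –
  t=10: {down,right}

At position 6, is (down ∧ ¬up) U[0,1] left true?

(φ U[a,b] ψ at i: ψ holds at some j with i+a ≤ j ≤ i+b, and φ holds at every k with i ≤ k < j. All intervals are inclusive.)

Does not hold

Need some j in [6,7] with left, and (down ∧ ¬up) at every k in [6,j-1].
  j=6: left false.
  j=7: left false.
No j in the window works → until fails.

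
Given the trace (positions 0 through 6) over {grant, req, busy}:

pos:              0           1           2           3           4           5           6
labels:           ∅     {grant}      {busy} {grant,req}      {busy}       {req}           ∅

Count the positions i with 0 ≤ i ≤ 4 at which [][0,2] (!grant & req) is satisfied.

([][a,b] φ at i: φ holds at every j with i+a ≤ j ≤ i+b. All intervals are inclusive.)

Evaluate at each i in [0,4]:
  i=0: ✗ (fails at j=0)
  i=1: ✗ (fails at j=1)
  i=2: ✗ (fails at j=2)
  i=3: ✗ (fails at j=3)
  i=4: ✗ (fails at j=4)
Positions where it holds: {} → 0.

0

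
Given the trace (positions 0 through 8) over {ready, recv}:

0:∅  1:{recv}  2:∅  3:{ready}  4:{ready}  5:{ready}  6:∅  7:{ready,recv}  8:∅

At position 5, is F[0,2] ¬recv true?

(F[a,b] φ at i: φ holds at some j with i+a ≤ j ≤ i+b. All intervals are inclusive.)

Yes

Check ¬recv at each j in [5,7]:
  j=5: true
  j=6: true
  j=7: false
Found at j=5 → formula holds.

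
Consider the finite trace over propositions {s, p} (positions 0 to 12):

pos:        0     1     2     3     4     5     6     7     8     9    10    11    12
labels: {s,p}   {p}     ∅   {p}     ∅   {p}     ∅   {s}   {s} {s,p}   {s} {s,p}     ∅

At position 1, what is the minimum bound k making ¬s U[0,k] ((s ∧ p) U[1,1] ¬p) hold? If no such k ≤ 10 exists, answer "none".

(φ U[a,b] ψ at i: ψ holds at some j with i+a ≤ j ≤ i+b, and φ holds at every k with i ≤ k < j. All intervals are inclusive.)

Need earliest j ≥ 1 with ((s ∧ p) U[1,1] ¬p), and ¬s at every k in [1,j-1].
  j=1: rhs fails.
  j=2: rhs fails.
  j=3: rhs fails.
  j=4: rhs fails.
  j=5: rhs fails.
  j=6: rhs fails.
  j=7: rhs fails.
  j=8: rhs fails.
  j=9: rhs holds but lhs fails at k=7.
  j=10: rhs fails.
  j=11: rhs holds but lhs fails at k=7.
No witness within the range → none.

none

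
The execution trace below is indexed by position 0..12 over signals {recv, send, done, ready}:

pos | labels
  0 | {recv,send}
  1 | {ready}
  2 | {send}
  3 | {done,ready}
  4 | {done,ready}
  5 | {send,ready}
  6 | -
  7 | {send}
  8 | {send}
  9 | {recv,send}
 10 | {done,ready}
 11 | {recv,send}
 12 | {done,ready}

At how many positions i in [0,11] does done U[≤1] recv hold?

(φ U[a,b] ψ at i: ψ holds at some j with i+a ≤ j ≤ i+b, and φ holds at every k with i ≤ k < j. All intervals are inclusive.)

Evaluate at each i in [0,11]:
  i=0: ✓ (rhs at j=0)
  i=1: ✗ (no rhs in [1,2])
  i=2: ✗ (no rhs in [2,3])
  i=3: ✗ (no rhs in [3,4])
  i=4: ✗ (no rhs in [4,5])
  i=5: ✗ (no rhs in [5,6])
  i=6: ✗ (no rhs in [6,7])
  i=7: ✗ (no rhs in [7,8])
  i=8: ✗ (lhs fails at k=8 before rhs at j=9)
  i=9: ✓ (rhs at j=9)
  i=10: ✓ (rhs at j=11; lhs holds on [10,10])
  i=11: ✓ (rhs at j=11)
Positions where it holds: {0, 9, 10, 11} → 4.

4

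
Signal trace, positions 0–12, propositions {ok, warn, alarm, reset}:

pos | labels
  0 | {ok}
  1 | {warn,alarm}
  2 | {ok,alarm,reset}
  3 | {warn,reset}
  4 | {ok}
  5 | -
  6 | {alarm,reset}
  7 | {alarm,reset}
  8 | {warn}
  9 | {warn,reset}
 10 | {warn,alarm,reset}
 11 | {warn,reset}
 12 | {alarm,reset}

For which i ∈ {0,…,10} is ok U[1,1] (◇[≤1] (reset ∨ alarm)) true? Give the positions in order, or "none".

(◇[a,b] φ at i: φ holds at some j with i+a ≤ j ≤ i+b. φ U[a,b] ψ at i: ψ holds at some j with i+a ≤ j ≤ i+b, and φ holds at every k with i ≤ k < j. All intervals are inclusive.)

0, 2, 4

Evaluate at each i in [0,10]:
  i=0: ✓ (rhs at j=1; lhs holds on [0,0])
  i=1: ✗ (lhs fails at k=1 before rhs at j=2)
  i=2: ✓ (rhs at j=3; lhs holds on [2,2])
  i=3: ✗ (no rhs in [4,4])
  i=4: ✓ (rhs at j=5; lhs holds on [4,4])
  i=5: ✗ (lhs fails at k=5 before rhs at j=6)
  i=6: ✗ (lhs fails at k=6 before rhs at j=7)
  i=7: ✗ (lhs fails at k=7 before rhs at j=8)
  i=8: ✗ (lhs fails at k=8 before rhs at j=9)
  i=9: ✗ (lhs fails at k=9 before rhs at j=10)
  i=10: ✗ (lhs fails at k=10 before rhs at j=11)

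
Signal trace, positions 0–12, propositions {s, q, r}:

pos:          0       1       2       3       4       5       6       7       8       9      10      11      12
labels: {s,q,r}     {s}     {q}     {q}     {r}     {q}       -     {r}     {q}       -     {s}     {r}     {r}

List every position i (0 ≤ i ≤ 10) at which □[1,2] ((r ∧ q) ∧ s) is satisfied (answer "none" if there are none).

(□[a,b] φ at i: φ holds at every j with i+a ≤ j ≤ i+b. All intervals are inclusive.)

none

Evaluate at each i in [0,10]:
  i=0: ✗ (fails at j=1)
  i=1: ✗ (fails at j=2)
  i=2: ✗ (fails at j=3)
  i=3: ✗ (fails at j=4)
  i=4: ✗ (fails at j=5)
  i=5: ✗ (fails at j=6)
  i=6: ✗ (fails at j=7)
  i=7: ✗ (fails at j=8)
  i=8: ✗ (fails at j=9)
  i=9: ✗ (fails at j=10)
  i=10: ✗ (fails at j=11)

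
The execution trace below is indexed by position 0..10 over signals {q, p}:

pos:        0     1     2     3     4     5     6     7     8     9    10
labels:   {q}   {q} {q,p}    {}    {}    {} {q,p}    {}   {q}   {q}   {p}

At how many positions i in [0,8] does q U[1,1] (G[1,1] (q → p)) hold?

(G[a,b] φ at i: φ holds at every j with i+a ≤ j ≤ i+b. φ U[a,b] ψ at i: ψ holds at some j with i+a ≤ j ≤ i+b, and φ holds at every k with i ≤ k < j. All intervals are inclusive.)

Evaluate at each i in [0,8]:
  i=0: ✓ (rhs at j=1; lhs holds on [0,0])
  i=1: ✓ (rhs at j=2; lhs holds on [1,1])
  i=2: ✓ (rhs at j=3; lhs holds on [2,2])
  i=3: ✗ (lhs fails at k=3 before rhs at j=4)
  i=4: ✗ (lhs fails at k=4 before rhs at j=5)
  i=5: ✗ (lhs fails at k=5 before rhs at j=6)
  i=6: ✗ (no rhs in [7,7])
  i=7: ✗ (no rhs in [8,8])
  i=8: ✓ (rhs at j=9; lhs holds on [8,8])
Positions where it holds: {0, 1, 2, 8} → 4.

4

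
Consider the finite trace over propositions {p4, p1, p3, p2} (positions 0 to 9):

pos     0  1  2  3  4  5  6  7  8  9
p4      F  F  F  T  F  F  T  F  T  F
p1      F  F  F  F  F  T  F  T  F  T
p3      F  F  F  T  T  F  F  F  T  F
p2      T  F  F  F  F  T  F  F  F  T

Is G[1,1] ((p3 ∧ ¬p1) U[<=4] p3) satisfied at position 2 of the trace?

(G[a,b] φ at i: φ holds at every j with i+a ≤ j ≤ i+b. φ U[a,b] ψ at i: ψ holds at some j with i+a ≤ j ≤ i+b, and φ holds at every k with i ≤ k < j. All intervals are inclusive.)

Check ((p3 ∧ ¬p1) U[<=4] p3) at every j in [3,3]:
  j=3: holds
All positions satisfy it → formula holds.

Yes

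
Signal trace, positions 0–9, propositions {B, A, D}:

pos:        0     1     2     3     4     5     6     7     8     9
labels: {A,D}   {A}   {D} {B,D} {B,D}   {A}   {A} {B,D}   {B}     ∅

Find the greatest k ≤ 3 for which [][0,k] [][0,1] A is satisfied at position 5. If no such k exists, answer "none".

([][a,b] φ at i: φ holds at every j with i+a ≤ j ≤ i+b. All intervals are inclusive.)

0

[][0,1] A must hold from j=5 onward; find where it first fails.
  j=5: holds
  j=6: fails
Holds on [5,5], so largest k = 0.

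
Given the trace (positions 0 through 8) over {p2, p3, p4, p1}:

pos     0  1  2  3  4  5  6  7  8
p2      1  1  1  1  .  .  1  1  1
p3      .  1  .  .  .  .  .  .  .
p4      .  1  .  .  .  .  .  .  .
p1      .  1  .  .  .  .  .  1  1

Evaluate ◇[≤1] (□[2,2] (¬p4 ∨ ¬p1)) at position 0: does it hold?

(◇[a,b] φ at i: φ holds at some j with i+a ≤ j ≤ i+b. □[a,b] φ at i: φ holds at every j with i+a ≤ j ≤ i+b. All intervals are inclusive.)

True

Check □[2,2] (¬p4 ∨ ¬p1) at each j in [0,1]:
  j=0: holds on [2,2]
  j=1: holds on [3,3]
Found at j=0 → formula holds.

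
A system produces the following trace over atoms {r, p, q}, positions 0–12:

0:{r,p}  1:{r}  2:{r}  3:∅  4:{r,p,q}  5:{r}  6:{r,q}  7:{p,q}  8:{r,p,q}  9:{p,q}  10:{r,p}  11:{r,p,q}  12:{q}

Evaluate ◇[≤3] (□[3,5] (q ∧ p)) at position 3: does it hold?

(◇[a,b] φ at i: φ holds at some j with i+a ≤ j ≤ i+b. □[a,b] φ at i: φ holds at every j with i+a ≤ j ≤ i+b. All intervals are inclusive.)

Check □[3,5] (q ∧ p) at each j in [3,6]:
  j=3: fails at 6
  j=4: holds on [7,9]
  j=5: fails at 10
  j=6: fails at 10
Found at j=4 → formula holds.

Holds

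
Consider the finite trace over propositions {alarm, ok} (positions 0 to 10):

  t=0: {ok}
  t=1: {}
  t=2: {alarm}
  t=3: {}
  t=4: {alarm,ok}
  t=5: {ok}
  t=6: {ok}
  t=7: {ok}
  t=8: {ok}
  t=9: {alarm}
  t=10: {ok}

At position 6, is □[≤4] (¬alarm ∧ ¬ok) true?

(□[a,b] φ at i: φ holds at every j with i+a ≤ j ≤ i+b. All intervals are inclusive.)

Check (¬alarm ∧ ¬ok) at every j in [6,10]:
  j=6: false
  j=7: false
  j=8: false
  j=9: false
  j=10: false
Fails at j=6 → formula fails.

Does not hold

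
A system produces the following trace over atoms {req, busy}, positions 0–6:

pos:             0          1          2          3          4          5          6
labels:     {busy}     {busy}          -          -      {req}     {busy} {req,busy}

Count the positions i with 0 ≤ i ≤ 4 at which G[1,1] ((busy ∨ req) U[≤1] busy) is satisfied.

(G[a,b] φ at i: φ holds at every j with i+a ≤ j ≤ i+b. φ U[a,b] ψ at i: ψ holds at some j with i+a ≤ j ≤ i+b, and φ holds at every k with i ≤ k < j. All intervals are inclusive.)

Evaluate at each i in [0,4]:
  i=0: ✓ (all of [1,1])
  i=1: ✗ (fails at j=2)
  i=2: ✗ (fails at j=3)
  i=3: ✓ (all of [4,4])
  i=4: ✓ (all of [5,5])
Positions where it holds: {0, 3, 4} → 3.

3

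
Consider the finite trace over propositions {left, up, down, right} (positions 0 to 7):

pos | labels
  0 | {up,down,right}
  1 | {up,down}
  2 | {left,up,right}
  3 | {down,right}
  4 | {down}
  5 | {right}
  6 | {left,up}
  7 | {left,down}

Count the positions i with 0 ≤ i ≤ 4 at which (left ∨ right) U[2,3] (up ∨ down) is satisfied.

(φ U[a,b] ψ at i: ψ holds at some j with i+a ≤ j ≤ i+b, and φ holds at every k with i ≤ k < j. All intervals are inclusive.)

1

Evaluate at each i in [0,4]:
  i=0: ✗ (lhs fails at k=1 before rhs at j=2)
  i=1: ✗ (lhs fails at k=1 before rhs at j=3)
  i=2: ✓ (rhs at j=4; lhs holds on [2,3])
  i=3: ✗ (lhs fails at k=4 before rhs at j=6)
  i=4: ✗ (lhs fails at k=4 before rhs at j=6)
Positions where it holds: {2} → 1.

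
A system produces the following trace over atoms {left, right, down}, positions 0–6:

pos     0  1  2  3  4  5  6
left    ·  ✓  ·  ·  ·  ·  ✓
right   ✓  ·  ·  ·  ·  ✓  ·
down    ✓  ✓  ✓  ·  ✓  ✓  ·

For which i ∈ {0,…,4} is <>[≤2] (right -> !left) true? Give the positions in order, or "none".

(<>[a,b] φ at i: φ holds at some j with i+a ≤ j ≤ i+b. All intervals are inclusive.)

Evaluate at each i in [0,4]:
  i=0: ✓ (witness j=0)
  i=1: ✓ (witness j=1)
  i=2: ✓ (witness j=2)
  i=3: ✓ (witness j=3)
  i=4: ✓ (witness j=4)

0, 1, 2, 3, 4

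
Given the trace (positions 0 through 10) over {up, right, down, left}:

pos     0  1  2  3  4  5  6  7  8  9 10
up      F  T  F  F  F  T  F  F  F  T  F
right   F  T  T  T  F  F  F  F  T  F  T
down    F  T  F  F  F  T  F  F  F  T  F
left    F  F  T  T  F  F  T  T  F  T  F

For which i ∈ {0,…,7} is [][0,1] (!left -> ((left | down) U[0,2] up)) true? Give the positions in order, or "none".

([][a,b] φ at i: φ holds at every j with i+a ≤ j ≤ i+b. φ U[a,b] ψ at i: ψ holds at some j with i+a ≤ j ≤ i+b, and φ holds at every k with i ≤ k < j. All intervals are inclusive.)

Evaluate at each i in [0,7]:
  i=0: ✗ (fails at j=0)
  i=1: ✓ (all of [1,2])
  i=2: ✓ (all of [2,3])
  i=3: ✗ (fails at j=4)
  i=4: ✗ (fails at j=4)
  i=5: ✓ (all of [5,6])
  i=6: ✓ (all of [6,7])
  i=7: ✗ (fails at j=8)

1, 2, 5, 6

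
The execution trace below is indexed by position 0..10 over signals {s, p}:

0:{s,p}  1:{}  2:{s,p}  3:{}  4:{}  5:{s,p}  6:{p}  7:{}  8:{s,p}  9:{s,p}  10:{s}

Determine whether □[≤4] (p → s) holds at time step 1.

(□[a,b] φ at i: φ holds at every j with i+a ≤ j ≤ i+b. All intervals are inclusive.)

Yes

Check (p → s) at every j in [1,5]:
  j=1: antecedent false → ✓
  j=2: antecedent true; consequent true → ✓
  j=3: antecedent false → ✓
  j=4: antecedent false → ✓
  j=5: antecedent true; consequent true → ✓
All positions satisfy it → formula holds.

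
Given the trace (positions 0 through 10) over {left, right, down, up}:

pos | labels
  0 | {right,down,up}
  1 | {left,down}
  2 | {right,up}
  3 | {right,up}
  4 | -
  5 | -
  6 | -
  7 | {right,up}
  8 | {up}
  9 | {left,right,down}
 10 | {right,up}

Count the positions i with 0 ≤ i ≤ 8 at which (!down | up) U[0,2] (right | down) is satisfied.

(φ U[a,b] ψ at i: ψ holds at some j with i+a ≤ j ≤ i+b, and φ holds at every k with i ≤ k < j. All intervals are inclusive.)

8

Evaluate at each i in [0,8]:
  i=0: ✓ (rhs at j=0)
  i=1: ✓ (rhs at j=1)
  i=2: ✓ (rhs at j=2)
  i=3: ✓ (rhs at j=3)
  i=4: ✗ (no rhs in [4,6])
  i=5: ✓ (rhs at j=7; lhs holds on [5,6])
  i=6: ✓ (rhs at j=7; lhs holds on [6,6])
  i=7: ✓ (rhs at j=7)
  i=8: ✓ (rhs at j=9; lhs holds on [8,8])
Positions where it holds: {0, 1, 2, 3, 5, 6, 7, 8} → 8.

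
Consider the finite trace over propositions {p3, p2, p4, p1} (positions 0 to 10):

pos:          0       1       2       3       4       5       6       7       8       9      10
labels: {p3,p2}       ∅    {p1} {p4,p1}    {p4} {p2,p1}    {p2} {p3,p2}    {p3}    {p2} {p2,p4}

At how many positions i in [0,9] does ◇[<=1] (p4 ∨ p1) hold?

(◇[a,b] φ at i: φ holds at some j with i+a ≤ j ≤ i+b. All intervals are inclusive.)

Evaluate at each i in [0,9]:
  i=0: ✗ (none in [0,1])
  i=1: ✓ (witness j=2)
  i=2: ✓ (witness j=2)
  i=3: ✓ (witness j=3)
  i=4: ✓ (witness j=4)
  i=5: ✓ (witness j=5)
  i=6: ✗ (none in [6,7])
  i=7: ✗ (none in [7,8])
  i=8: ✗ (none in [8,9])
  i=9: ✓ (witness j=10)
Positions where it holds: {1, 2, 3, 4, 5, 9} → 6.

6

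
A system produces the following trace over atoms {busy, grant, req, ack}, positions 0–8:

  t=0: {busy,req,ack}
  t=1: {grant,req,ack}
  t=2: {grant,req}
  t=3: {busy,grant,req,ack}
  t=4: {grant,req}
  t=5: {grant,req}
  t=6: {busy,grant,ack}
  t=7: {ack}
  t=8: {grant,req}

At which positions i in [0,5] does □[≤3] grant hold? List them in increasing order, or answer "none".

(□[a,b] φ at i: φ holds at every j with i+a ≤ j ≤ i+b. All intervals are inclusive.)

1, 2, 3

Evaluate at each i in [0,5]:
  i=0: ✗ (fails at j=0)
  i=1: ✓ (all of [1,4])
  i=2: ✓ (all of [2,5])
  i=3: ✓ (all of [3,6])
  i=4: ✗ (fails at j=7)
  i=5: ✗ (fails at j=7)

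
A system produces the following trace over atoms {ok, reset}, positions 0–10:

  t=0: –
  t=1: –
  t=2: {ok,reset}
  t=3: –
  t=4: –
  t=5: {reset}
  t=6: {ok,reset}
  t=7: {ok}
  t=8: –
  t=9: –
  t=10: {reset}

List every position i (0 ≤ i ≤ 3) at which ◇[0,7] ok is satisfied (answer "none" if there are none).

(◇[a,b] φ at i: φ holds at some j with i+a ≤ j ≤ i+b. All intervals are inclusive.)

Evaluate at each i in [0,3]:
  i=0: ✓ (witness j=2)
  i=1: ✓ (witness j=2)
  i=2: ✓ (witness j=2)
  i=3: ✓ (witness j=6)

0, 1, 2, 3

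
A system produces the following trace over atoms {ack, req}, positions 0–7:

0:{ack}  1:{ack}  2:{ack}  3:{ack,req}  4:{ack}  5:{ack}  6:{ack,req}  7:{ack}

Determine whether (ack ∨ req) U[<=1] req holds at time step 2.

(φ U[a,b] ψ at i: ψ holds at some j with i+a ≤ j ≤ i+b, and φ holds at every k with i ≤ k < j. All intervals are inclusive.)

True

Need some j in [2,3] with req, and (ack ∨ req) at every k in [2,j-1].
  j=2: req false.
  j=3: req holds; (ack ∨ req) holds at every k in [2,2] → satisfied.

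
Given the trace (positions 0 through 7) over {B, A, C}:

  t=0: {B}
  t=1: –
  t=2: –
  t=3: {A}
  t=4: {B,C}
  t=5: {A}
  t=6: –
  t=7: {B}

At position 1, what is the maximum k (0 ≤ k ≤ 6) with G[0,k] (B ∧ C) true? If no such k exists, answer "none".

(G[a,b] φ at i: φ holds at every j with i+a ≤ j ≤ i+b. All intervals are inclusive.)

(B ∧ C) must hold from j=1 onward; find where it first fails.
  j=1: fails → no k works.

none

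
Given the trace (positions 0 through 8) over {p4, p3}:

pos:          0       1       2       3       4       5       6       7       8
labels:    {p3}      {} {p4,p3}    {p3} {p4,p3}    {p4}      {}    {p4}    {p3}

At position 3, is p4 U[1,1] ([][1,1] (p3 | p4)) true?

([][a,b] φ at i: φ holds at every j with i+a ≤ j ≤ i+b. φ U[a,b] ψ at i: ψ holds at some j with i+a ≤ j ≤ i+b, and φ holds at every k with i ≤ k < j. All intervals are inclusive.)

Does not hold

Need some j in [4,4] with [][1,1] (p3 | p4), and p4 at every k in [3,j-1].
  j=4: [][1,1] (p3 | p4) holds, but p4 fails at k=3 → not this j.
No j in the window works → until fails.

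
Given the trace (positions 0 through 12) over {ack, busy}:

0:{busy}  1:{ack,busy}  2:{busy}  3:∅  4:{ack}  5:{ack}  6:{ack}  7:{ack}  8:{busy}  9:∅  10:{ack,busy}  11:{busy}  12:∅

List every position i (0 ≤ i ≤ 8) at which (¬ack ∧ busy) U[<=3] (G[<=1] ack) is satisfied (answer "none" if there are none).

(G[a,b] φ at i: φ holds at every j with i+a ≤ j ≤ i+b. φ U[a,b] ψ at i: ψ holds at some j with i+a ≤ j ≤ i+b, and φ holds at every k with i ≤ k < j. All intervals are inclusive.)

4, 5, 6

Evaluate at each i in [0,8]:
  i=0: ✗ (no rhs in [0,3])
  i=1: ✗ (lhs fails at k=1 before rhs at j=4)
  i=2: ✗ (lhs fails at k=3 before rhs at j=4)
  i=3: ✗ (lhs fails at k=3 before rhs at j=4)
  i=4: ✓ (rhs at j=4)
  i=5: ✓ (rhs at j=5)
  i=6: ✓ (rhs at j=6)
  i=7: ✗ (no rhs in [7,10])
  i=8: ✗ (no rhs in [8,11])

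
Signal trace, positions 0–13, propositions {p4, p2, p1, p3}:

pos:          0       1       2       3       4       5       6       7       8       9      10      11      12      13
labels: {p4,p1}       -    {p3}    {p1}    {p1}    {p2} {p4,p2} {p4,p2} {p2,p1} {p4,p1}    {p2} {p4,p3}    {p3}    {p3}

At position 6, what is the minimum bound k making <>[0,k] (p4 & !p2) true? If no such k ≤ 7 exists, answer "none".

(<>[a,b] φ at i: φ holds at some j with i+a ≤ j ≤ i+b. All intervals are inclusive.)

Scan j = 6,7,… for (p4 & !p2):
  j=6: fails
  j=7: fails
  j=8: fails
  j=9: holds
First hit at j=9, so smallest k = 9-6 = 3.

3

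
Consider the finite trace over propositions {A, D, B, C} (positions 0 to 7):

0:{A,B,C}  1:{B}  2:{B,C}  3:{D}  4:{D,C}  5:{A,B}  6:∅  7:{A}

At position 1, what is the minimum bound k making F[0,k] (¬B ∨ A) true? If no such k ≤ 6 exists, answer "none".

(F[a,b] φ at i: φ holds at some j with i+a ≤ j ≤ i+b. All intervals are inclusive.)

Scan j = 1,2,… for (¬B ∨ A):
  j=1: fails
  j=2: fails
  j=3: holds
First hit at j=3, so smallest k = 3-1 = 2.

2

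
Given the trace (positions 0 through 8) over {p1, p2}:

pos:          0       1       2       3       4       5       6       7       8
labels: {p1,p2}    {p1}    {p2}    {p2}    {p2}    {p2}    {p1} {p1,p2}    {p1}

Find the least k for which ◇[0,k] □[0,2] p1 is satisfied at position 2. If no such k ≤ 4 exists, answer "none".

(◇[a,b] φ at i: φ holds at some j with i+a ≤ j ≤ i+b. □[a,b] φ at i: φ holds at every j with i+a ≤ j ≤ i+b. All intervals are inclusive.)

Scan j = 2,3,… for □[0,2] p1:
  j=2: fails
  j=3: fails
  j=4: fails
  j=5: fails
  j=6: holds
First hit at j=6, so smallest k = 6-2 = 4.

4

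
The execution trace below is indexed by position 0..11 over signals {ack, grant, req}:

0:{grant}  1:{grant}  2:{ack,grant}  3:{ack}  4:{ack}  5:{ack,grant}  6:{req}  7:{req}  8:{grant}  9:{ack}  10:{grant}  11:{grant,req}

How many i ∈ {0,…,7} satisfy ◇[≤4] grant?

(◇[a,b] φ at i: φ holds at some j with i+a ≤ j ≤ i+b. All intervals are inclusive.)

8

Evaluate at each i in [0,7]:
  i=0: ✓ (witness j=0)
  i=1: ✓ (witness j=1)
  i=2: ✓ (witness j=2)
  i=3: ✓ (witness j=5)
  i=4: ✓ (witness j=5)
  i=5: ✓ (witness j=5)
  i=6: ✓ (witness j=8)
  i=7: ✓ (witness j=8)
Positions where it holds: {0, 1, 2, 3, 4, 5, 6, 7} → 8.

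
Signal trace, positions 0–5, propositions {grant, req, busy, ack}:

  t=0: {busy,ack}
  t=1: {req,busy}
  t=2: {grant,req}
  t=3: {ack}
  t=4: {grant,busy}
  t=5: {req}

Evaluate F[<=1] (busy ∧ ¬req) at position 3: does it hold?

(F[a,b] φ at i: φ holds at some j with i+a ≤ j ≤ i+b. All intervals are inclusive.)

Holds

Check (busy ∧ ¬req) at each j in [3,4]:
  j=3: false
  j=4: true
Found at j=4 → formula holds.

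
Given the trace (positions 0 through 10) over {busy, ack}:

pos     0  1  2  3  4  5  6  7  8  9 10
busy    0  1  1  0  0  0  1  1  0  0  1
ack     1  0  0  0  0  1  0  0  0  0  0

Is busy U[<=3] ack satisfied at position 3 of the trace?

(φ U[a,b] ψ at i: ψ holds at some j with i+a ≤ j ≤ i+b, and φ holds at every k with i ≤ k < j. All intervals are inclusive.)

Need some j in [3,6] with ack, and busy at every k in [3,j-1].
  j=3: ack false.
  j=4: ack false.
  j=5: ack holds, but busy fails at k=3 → not this j.
  j=6: ack false.
No j in the window works → until fails.

No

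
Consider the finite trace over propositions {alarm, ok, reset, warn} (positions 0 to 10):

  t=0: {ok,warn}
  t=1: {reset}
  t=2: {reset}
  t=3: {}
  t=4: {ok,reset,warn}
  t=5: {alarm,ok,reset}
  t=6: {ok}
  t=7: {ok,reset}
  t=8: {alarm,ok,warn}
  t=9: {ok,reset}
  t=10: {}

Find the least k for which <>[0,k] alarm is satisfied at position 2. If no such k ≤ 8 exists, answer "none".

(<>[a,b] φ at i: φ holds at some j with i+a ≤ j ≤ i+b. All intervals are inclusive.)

3

Scan j = 2,3,… for alarm:
  j=2: fails
  j=3: fails
  j=4: fails
  j=5: holds
First hit at j=5, so smallest k = 5-2 = 3.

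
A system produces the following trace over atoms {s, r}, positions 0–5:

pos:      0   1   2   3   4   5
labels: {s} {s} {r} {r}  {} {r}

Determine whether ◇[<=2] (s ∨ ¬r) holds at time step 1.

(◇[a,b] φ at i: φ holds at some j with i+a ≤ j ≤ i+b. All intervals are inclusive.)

Yes

Check (s ∨ ¬r) at each j in [1,3]:
  j=1: true
  j=2: false
  j=3: false
Found at j=1 → formula holds.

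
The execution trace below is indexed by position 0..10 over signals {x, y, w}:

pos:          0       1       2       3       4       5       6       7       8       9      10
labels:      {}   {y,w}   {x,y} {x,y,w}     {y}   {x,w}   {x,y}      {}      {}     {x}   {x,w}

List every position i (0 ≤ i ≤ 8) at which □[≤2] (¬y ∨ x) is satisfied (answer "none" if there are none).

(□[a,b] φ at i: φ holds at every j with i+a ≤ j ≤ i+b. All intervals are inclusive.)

Evaluate at each i in [0,8]:
  i=0: ✗ (fails at j=1)
  i=1: ✗ (fails at j=1)
  i=2: ✗ (fails at j=4)
  i=3: ✗ (fails at j=4)
  i=4: ✗ (fails at j=4)
  i=5: ✓ (all of [5,7])
  i=6: ✓ (all of [6,8])
  i=7: ✓ (all of [7,9])
  i=8: ✓ (all of [8,10])

5, 6, 7, 8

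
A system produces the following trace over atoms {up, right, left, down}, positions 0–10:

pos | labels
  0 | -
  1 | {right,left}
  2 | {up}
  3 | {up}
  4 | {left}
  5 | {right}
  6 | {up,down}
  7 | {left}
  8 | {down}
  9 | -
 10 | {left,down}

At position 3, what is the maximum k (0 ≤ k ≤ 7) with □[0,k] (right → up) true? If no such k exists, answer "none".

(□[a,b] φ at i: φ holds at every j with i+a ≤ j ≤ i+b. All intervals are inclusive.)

(right → up) must hold from j=3 onward; find where it first fails.
  j=3: holds
  j=4: holds
  j=5: fails
Holds on [3,4], so largest k = 1.

1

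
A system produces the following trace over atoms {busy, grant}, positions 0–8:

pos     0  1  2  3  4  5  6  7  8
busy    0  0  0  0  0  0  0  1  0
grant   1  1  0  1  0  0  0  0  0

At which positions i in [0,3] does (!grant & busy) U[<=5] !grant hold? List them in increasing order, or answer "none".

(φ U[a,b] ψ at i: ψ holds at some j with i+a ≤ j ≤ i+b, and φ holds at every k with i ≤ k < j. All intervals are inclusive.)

Evaluate at each i in [0,3]:
  i=0: ✗ (lhs fails at k=0 before rhs at j=2)
  i=1: ✗ (lhs fails at k=1 before rhs at j=2)
  i=2: ✓ (rhs at j=2)
  i=3: ✗ (lhs fails at k=3 before rhs at j=4)

2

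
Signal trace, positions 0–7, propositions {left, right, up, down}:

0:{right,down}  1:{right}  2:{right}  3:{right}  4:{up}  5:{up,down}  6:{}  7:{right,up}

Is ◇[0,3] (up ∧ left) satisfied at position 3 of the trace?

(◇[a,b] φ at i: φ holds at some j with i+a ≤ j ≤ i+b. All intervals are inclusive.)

Does not hold

Check (up ∧ left) at each j in [3,6]:
  j=3: false
  j=4: false
  j=5: false
  j=6: false
No position in the window satisfies it → formula fails.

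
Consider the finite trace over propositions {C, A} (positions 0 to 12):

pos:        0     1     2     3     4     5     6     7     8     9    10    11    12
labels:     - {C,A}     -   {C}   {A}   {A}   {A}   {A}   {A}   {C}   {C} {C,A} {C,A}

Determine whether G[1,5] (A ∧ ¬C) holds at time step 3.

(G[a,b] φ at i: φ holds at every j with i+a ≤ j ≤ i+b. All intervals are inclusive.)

Check (A ∧ ¬C) at every j in [4,8]:
  j=4: true
  j=5: true
  j=6: true
  j=7: true
  j=8: true
All positions satisfy it → formula holds.

True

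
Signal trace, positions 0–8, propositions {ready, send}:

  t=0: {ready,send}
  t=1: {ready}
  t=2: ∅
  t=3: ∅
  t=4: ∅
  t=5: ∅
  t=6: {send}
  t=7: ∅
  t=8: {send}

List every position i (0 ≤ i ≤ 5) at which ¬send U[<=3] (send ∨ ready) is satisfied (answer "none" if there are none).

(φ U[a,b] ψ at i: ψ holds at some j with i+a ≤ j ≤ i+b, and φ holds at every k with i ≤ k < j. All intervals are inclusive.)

Evaluate at each i in [0,5]:
  i=0: ✓ (rhs at j=0)
  i=1: ✓ (rhs at j=1)
  i=2: ✗ (no rhs in [2,5])
  i=3: ✓ (rhs at j=6; lhs holds on [3,5])
  i=4: ✓ (rhs at j=6; lhs holds on [4,5])
  i=5: ✓ (rhs at j=6; lhs holds on [5,5])

0, 1, 3, 4, 5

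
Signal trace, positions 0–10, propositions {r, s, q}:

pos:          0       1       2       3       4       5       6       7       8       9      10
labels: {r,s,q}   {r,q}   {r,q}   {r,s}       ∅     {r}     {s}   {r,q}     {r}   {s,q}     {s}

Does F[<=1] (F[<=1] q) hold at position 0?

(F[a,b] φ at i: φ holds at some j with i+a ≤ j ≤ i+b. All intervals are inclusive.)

True

Check F[<=1] q at each j in [0,1]:
  j=0: holds (witness at 0)
  j=1: holds (witness at 1)
Found at j=0 → formula holds.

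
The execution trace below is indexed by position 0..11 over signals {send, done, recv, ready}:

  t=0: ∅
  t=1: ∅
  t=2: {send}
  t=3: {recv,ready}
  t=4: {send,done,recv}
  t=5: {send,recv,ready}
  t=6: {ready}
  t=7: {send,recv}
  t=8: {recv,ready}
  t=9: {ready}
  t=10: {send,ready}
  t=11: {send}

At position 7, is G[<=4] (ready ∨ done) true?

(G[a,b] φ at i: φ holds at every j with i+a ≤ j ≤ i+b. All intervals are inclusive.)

Does not hold

Check (ready ∨ done) at every j in [7,11]:
  j=7: false
  j=8: true
  j=9: true
  j=10: true
  j=11: false
Fails at j=7 → formula fails.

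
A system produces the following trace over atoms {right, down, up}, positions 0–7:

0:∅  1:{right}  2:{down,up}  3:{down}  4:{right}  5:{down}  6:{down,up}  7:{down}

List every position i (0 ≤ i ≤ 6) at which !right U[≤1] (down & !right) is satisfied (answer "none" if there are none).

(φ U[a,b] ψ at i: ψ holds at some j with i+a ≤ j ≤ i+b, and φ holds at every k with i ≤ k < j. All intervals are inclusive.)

2, 3, 5, 6

Evaluate at each i in [0,6]:
  i=0: ✗ (no rhs in [0,1])
  i=1: ✗ (lhs fails at k=1 before rhs at j=2)
  i=2: ✓ (rhs at j=2)
  i=3: ✓ (rhs at j=3)
  i=4: ✗ (lhs fails at k=4 before rhs at j=5)
  i=5: ✓ (rhs at j=5)
  i=6: ✓ (rhs at j=6)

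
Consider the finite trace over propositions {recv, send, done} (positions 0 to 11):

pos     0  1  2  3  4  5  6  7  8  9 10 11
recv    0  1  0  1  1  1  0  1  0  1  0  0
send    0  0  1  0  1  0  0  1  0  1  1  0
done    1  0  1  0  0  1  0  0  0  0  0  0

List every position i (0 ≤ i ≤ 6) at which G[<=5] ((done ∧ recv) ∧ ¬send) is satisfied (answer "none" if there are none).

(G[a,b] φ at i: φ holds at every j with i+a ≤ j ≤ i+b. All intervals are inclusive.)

Evaluate at each i in [0,6]:
  i=0: ✗ (fails at j=0)
  i=1: ✗ (fails at j=1)
  i=2: ✗ (fails at j=2)
  i=3: ✗ (fails at j=3)
  i=4: ✗ (fails at j=4)
  i=5: ✗ (fails at j=6)
  i=6: ✗ (fails at j=6)

none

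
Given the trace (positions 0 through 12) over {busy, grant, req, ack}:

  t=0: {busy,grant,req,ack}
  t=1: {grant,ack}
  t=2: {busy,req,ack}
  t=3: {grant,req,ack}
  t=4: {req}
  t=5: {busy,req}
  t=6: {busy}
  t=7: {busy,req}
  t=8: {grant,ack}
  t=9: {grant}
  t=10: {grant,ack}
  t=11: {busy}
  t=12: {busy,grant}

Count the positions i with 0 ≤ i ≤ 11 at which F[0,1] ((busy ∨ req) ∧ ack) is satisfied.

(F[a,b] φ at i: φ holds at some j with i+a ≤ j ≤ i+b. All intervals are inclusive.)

Evaluate at each i in [0,11]:
  i=0: ✓ (witness j=0)
  i=1: ✓ (witness j=2)
  i=2: ✓ (witness j=2)
  i=3: ✓ (witness j=3)
  i=4: ✗ (none in [4,5])
  i=5: ✗ (none in [5,6])
  i=6: ✗ (none in [6,7])
  i=7: ✗ (none in [7,8])
  i=8: ✗ (none in [8,9])
  i=9: ✗ (none in [9,10])
  i=10: ✗ (none in [10,11])
  i=11: ✗ (none in [11,12])
Positions where it holds: {0, 1, 2, 3} → 4.

4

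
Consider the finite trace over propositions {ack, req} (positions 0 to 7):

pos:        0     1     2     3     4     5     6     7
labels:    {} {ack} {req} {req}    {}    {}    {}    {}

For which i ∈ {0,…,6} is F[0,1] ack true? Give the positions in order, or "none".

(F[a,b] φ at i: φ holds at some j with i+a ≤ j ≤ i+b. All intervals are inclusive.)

0, 1

Evaluate at each i in [0,6]:
  i=0: ✓ (witness j=1)
  i=1: ✓ (witness j=1)
  i=2: ✗ (none in [2,3])
  i=3: ✗ (none in [3,4])
  i=4: ✗ (none in [4,5])
  i=5: ✗ (none in [5,6])
  i=6: ✗ (none in [6,7])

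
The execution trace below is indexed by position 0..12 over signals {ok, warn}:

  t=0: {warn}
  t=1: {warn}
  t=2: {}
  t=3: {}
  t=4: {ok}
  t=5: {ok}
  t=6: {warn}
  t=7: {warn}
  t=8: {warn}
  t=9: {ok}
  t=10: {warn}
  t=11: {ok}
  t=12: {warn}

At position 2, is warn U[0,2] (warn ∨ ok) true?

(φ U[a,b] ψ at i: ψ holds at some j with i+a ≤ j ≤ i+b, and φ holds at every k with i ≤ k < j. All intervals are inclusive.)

Need some j in [2,4] with (warn ∨ ok), and warn at every k in [2,j-1].
  j=2: (warn ∨ ok) false.
  j=3: (warn ∨ ok) false.
  j=4: (warn ∨ ok) holds, but warn fails at k=2 → not this j.
No j in the window works → until fails.

Does not hold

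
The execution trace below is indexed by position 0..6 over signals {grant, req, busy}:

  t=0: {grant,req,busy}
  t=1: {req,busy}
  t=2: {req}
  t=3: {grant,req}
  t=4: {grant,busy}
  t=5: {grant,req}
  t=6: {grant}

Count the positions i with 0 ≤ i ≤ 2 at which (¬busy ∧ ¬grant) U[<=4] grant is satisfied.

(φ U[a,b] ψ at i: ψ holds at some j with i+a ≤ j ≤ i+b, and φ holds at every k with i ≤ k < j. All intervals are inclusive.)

Evaluate at each i in [0,2]:
  i=0: ✓ (rhs at j=0)
  i=1: ✗ (lhs fails at k=1 before rhs at j=3)
  i=2: ✓ (rhs at j=3; lhs holds on [2,2])
Positions where it holds: {0, 2} → 2.

2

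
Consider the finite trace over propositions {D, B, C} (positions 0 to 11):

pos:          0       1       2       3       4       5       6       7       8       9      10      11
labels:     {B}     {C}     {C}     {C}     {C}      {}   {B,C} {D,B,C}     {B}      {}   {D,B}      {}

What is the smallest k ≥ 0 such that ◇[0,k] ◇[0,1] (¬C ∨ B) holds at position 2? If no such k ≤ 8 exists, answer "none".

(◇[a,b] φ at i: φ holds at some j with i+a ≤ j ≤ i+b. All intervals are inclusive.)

Scan j = 2,3,… for ◇[0,1] (¬C ∨ B):
  j=2: fails
  j=3: fails
  j=4: holds
First hit at j=4, so smallest k = 4-2 = 2.

2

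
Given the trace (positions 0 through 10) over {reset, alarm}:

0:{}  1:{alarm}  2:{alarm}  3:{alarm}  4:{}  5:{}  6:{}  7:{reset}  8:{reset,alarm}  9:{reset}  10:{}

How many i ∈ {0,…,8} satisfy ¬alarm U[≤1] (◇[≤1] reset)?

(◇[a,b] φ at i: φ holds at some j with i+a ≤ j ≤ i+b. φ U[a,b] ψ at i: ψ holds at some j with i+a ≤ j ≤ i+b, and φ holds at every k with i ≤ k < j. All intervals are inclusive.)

Evaluate at each i in [0,8]:
  i=0: ✗ (no rhs in [0,1])
  i=1: ✗ (no rhs in [1,2])
  i=2: ✗ (no rhs in [2,3])
  i=3: ✗ (no rhs in [3,4])
  i=4: ✗ (no rhs in [4,5])
  i=5: ✓ (rhs at j=6; lhs holds on [5,5])
  i=6: ✓ (rhs at j=6)
  i=7: ✓ (rhs at j=7)
  i=8: ✓ (rhs at j=8)
Positions where it holds: {5, 6, 7, 8} → 4.

4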